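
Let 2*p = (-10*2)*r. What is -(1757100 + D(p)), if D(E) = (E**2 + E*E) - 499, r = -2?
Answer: -1757401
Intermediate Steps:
p = 20 (p = (-10*2*(-2))/2 = (-20*(-2))/2 = (1/2)*40 = 20)
D(E) = -499 + 2*E**2 (D(E) = (E**2 + E**2) - 499 = 2*E**2 - 499 = -499 + 2*E**2)
-(1757100 + D(p)) = -(1757100 + (-499 + 2*20**2)) = -(1757100 + (-499 + 2*400)) = -(1757100 + (-499 + 800)) = -(1757100 + 301) = -1*1757401 = -1757401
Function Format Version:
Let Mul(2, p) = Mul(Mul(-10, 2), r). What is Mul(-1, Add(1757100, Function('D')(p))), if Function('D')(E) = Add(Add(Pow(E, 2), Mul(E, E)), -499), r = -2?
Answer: -1757401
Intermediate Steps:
p = 20 (p = Mul(Rational(1, 2), Mul(Mul(-10, 2), -2)) = Mul(Rational(1, 2), Mul(-20, -2)) = Mul(Rational(1, 2), 40) = 20)
Function('D')(E) = Add(-499, Mul(2, Pow(E, 2))) (Function('D')(E) = Add(Add(Pow(E, 2), Pow(E, 2)), -499) = Add(Mul(2, Pow(E, 2)), -499) = Add(-499, Mul(2, Pow(E, 2))))
Mul(-1, Add(1757100, Function('D')(p))) = Mul(-1, Add(1757100, Add(-499, Mul(2, Pow(20, 2))))) = Mul(-1, Add(1757100, Add(-499, Mul(2, 400)))) = Mul(-1, Add(1757100, Add(-499, 800))) = Mul(-1, Add(1757100, 301)) = Mul(-1, 1757401) = -1757401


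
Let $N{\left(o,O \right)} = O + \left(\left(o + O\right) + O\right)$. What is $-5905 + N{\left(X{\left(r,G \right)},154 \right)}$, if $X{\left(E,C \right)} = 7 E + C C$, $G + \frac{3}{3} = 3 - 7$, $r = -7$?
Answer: $-5467$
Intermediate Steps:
$G = -5$ ($G = -1 + \left(3 - 7\right) = -1 - 4 = -5$)
$X{\left(E,C \right)} = C^{2} + 7 E$ ($X{\left(E,C \right)} = 7 E + C^{2} = C^{2} + 7 E$)
$N{\left(o,O \right)} = o + 3 O$ ($N{\left(o,O \right)} = O + \left(\left(O + o\right) + O\right) = O + \left(o + 2 O\right) = o + 3 O$)
$-5905 + N{\left(X{\left(r,G \right)},154 \right)} = -5905 + \left(\left(\left(-5\right)^{2} + 7 \left(-7\right)\right) + 3 \cdot 154\right) = -5905 + \left(\left(25 - 49\right) + 462\right) = -5905 + \left(-24 + 462\right) = -5905 + 438 = -5467$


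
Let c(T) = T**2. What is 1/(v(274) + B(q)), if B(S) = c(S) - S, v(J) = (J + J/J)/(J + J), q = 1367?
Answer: 548/1023292731 ≈ 5.3553e-7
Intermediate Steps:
v(J) = (1 + J)/(2*J) (v(J) = (J + 1)/((2*J)) = (1 + J)*(1/(2*J)) = (1 + J)/(2*J))
B(S) = S**2 - S
1/(v(274) + B(q)) = 1/((1/2)*(1 + 274)/274 + 1367*(-1 + 1367)) = 1/((1/2)*(1/274)*275 + 1367*1366) = 1/(275/548 + 1867322) = 1/(1023292731/548) = 548/1023292731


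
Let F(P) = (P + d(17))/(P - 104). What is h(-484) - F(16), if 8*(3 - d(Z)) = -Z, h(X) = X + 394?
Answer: -63191/704 ≈ -89.760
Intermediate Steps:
h(X) = 394 + X
d(Z) = 3 + Z/8 (d(Z) = 3 - (-1)*Z/8 = 3 + Z/8)
F(P) = (41/8 + P)/(-104 + P) (F(P) = (P + (3 + (⅛)*17))/(P - 104) = (P + (3 + 17/8))/(-104 + P) = (P + 41/8)/(-104 + P) = (41/8 + P)/(-104 + P))
h(-484) - F(16) = (394 - 484) - (41/8 + 16)/(-104 + 16) = -90 - 169/((-88)*8) = -90 - (-1)*169/(88*8) = -90 - 1*(-169/704) = -90 + 169/704 = -63191/704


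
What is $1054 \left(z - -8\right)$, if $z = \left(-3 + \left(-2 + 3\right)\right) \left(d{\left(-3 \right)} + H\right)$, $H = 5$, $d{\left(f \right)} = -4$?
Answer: $6324$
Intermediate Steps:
$z = -2$ ($z = \left(-3 + \left(-2 + 3\right)\right) \left(-4 + 5\right) = \left(-3 + 1\right) 1 = \left(-2\right) 1 = -2$)
$1054 \left(z - -8\right) = 1054 \left(-2 - -8\right) = 1054 \left(-2 + 8\right) = 1054 \cdot 6 = 6324$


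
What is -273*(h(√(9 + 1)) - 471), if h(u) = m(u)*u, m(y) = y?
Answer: 125853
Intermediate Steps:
h(u) = u² (h(u) = u*u = u²)
-273*(h(√(9 + 1)) - 471) = -273*((√(9 + 1))² - 471) = -273*((√10)² - 471) = -273*(10 - 471) = -273*(-461) = 125853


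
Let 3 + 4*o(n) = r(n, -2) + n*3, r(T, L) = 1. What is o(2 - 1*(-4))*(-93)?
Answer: -372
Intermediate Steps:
o(n) = -1/2 + 3*n/4 (o(n) = -3/4 + (1 + n*3)/4 = -3/4 + (1 + 3*n)/4 = -3/4 + (1/4 + 3*n/4) = -1/2 + 3*n/4)
o(2 - 1*(-4))*(-93) = (-1/2 + 3*(2 - 1*(-4))/4)*(-93) = (-1/2 + 3*(2 + 4)/4)*(-93) = (-1/2 + (3/4)*6)*(-93) = (-1/2 + 9/2)*(-93) = 4*(-93) = -372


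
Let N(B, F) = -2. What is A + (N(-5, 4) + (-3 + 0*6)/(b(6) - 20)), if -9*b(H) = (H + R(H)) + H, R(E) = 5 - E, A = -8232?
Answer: -1572667/191 ≈ -8233.9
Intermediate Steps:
b(H) = -5/9 - H/9 (b(H) = -((H + (5 - H)) + H)/9 = -(5 + H)/9 = -5/9 - H/9)
A + (N(-5, 4) + (-3 + 0*6)/(b(6) - 20)) = -8232 + (-2 + (-3 + 0*6)/((-5/9 - ⅑*6) - 20)) = -8232 + (-2 + (-3 + 0)/((-5/9 - ⅔) - 20)) = -8232 + (-2 - 3/(-11/9 - 20)) = -8232 + (-2 - 3/(-191/9)) = -8232 + (-2 - 3*(-9/191)) = -8232 + (-2 + 27/191) = -8232 - 355/191 = -1572667/191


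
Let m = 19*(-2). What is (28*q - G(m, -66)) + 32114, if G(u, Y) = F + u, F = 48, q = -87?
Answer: 29668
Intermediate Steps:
m = -38
G(u, Y) = 48 + u
(28*q - G(m, -66)) + 32114 = (28*(-87) - (48 - 38)) + 32114 = (-2436 - 1*10) + 32114 = (-2436 - 10) + 32114 = -2446 + 32114 = 29668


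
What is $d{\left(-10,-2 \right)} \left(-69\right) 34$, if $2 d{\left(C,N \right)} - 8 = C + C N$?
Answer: $-21114$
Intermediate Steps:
$d{\left(C,N \right)} = 4 + \frac{C}{2} + \frac{C N}{2}$ ($d{\left(C,N \right)} = 4 + \frac{C + C N}{2} = 4 + \left(\frac{C}{2} + \frac{C N}{2}\right) = 4 + \frac{C}{2} + \frac{C N}{2}$)
$d{\left(-10,-2 \right)} \left(-69\right) 34 = \left(4 + \frac{1}{2} \left(-10\right) + \frac{1}{2} \left(-10\right) \left(-2\right)\right) \left(-69\right) 34 = \left(4 - 5 + 10\right) \left(-69\right) 34 = 9 \left(-69\right) 34 = \left(-621\right) 34 = -21114$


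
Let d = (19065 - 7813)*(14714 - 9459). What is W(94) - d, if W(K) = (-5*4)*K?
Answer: -59131140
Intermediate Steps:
W(K) = -20*K
d = 59129260 (d = 11252*5255 = 59129260)
W(94) - d = -20*94 - 1*59129260 = -1880 - 59129260 = -59131140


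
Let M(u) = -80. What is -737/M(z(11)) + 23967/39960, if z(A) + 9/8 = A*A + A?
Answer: 87133/8880 ≈ 9.8123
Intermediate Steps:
z(A) = -9/8 + A + A**2 (z(A) = -9/8 + (A*A + A) = -9/8 + (A**2 + A) = -9/8 + (A + A**2) = -9/8 + A + A**2)
-737/M(z(11)) + 23967/39960 = -737/(-80) + 23967/39960 = -737*(-1/80) + 23967*(1/39960) = 737/80 + 2663/4440 = 87133/8880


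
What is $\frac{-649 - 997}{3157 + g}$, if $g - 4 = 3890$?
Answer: $- \frac{1646}{7051} \approx -0.23344$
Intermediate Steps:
$g = 3894$ ($g = 4 + 3890 = 3894$)
$\frac{-649 - 997}{3157 + g} = \frac{-649 - 997}{3157 + 3894} = - \frac{1646}{7051}$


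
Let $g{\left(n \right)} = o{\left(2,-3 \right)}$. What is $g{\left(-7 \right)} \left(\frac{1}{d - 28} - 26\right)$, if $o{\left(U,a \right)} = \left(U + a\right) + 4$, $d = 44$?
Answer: $- \frac{1245}{16} \approx -77.813$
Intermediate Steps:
$o{\left(U,a \right)} = 4 + U + a$
$g{\left(n \right)} = 3$ ($g{\left(n \right)} = 4 + 2 - 3 = 3$)
$g{\left(-7 \right)} \left(\frac{1}{d - 28} - 26\right) = 3 \left(\frac{1}{44 - 28} - 26\right) = 3 \left(\frac{1}{16} - 26\right) = 3 \left(- \frac{415}{16}\right) = - \frac{1245}{16}$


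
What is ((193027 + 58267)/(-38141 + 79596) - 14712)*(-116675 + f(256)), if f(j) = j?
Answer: 70973058181054/41455 ≈ 1.7121e+9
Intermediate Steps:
((193027 + 58267)/(-38141 + 79596) - 14712)*(-116675 + f(256)) = ((193027 + 58267)/(-38141 + 79596) - 14712)*(-116675 + 256) = (251294/41455 - 14712)*(-116419) = -609634666/41455*(-116419) = 70973058181054/41455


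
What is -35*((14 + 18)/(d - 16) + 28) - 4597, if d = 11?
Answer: -5353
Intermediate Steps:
-35*((14 + 18)/(d - 16) + 28) - 4597 = -35*((14 + 18)/(11 - 16) + 28) - 4597 = -35*(32/(-5) + 28) - 4597 = -35*(32*(-1/5) + 28) - 4597 = -35*(-32/5 + 28) - 4597 = -35*108/5 - 4597 = -756 - 4597 = -5353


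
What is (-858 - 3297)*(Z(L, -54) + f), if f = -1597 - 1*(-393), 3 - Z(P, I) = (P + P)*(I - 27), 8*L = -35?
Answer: 31740045/4 ≈ 7.9350e+6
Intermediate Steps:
L = -35/8 (L = (⅛)*(-35) = -35/8 ≈ -4.3750)
Z(P, I) = 3 - 2*P*(-27 + I) (Z(P, I) = 3 - (P + P)*(I - 27) = 3 - 2*P*(-27 + I))
f = -1204 (f = -1597 + 393 = -1204)
(-858 - 3297)*(Z(L, -54) + f) = (-858 - 3297)*((3 + 54*(-35/8) - 2*(-54)*(-35/8)) - 1204) = -4155*((3 - 945/4 - 945/2) - 1204) = -4155*(-2823/4 - 1204) = -4155*(-7639/4) = 31740045/4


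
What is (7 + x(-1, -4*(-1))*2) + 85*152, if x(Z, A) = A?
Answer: 12935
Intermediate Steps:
(7 + x(-1, -4*(-1))*2) + 85*152 = (7 - 4*(-1)*2) + 85*152 = (7 + 4*2) + 12920 = (7 + 8) + 12920 = 15 + 12920 = 12935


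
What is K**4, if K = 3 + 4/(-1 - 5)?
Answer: 2401/81 ≈ 29.642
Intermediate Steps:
K = 7/3 (K = 3 + 4/(-6) = 3 + 4*(-1/6) = 3 - 2/3 = 7/3 ≈ 2.3333)
K**4 = (7/3)**4 = 2401/81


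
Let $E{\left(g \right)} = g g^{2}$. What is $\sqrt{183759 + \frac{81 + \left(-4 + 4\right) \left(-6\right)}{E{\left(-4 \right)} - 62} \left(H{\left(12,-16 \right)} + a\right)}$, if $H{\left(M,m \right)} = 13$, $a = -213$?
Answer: $\frac{\sqrt{9010491}}{7} \approx 428.82$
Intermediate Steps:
$E{\left(g \right)} = g^{3}$
$\sqrt{183759 + \frac{81 + \left(-4 + 4\right) \left(-6\right)}{E{\left(-4 \right)} - 62} \left(H{\left(12,-16 \right)} + a\right)} = \sqrt{183759 + \frac{81 + \left(-4 + 4\right) \left(-6\right)}{\left(-4\right)^{3} - 62} \left(13 - 213\right)} = \sqrt{183759 + \frac{81 + 0 \left(-6\right)}{-64 - 62} \left(-200\right)} = \sqrt{183759 + \frac{81 + 0}{-126} \left(-200\right)} = \sqrt{183759 + 81 \left(- \frac{1}{126}\right) \left(-200\right)} = \sqrt{183759 - - \frac{900}{7}} = \sqrt{183759 + \frac{900}{7}} = \sqrt{\frac{1287213}{7}} = \frac{\sqrt{9010491}}{7}$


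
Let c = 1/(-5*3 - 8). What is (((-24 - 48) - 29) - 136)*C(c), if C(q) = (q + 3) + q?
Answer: -15879/23 ≈ -690.39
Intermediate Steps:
c = -1/23 (c = 1/(-15 - 8) = 1/(-23) = -1/23 ≈ -0.043478)
C(q) = 3 + 2*q (C(q) = (3 + q) + q = 3 + 2*q)
(((-24 - 48) - 29) - 136)*C(c) = (((-24 - 48) - 29) - 136)*(3 + 2*(-1/23)) = ((-72 - 29) - 136)*(3 - 2/23) = (-101 - 136)*(67/23) = -237*67/23 = -15879/23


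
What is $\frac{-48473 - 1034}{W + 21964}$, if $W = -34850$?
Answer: $\frac{49507}{12886} \approx 3.8419$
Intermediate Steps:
$\frac{-48473 - 1034}{W + 21964} = \frac{-48473 - 1034}{-34850 + 21964} = - \frac{49507}{-12886} = \left(-49507\right) \left(- \frac{1}{12886}\right) = \frac{49507}{12886}$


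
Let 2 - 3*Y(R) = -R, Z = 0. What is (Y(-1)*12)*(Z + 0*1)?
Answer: 0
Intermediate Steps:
Y(R) = ⅔ + R/3 (Y(R) = ⅔ - (-1)*R/3 = ⅔ + R/3)
(Y(-1)*12)*(Z + 0*1) = ((⅔ + (⅓)*(-1))*12)*(0 + 0*1) = ((⅔ - ⅓)*12)*(0 + 0) = ((⅓)*12)*0 = 4*0 = 0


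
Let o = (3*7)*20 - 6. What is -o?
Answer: -414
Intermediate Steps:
o = 414 (o = 21*20 - 6 = 420 - 6 = 414)
-o = -1*414 = -414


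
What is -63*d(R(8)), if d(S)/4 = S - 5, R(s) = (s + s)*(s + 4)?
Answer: -47124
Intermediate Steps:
R(s) = 2*s*(4 + s) (R(s) = (2*s)*(4 + s) = 2*s*(4 + s))
d(S) = -20 + 4*S (d(S) = 4*(S - 5) = 4*(-5 + S) = -20 + 4*S)
-63*d(R(8)) = -63*(-20 + 4*(2*8*(4 + 8))) = -63*(-20 + 4*(2*8*12)) = -63*(-20 + 4*192) = -63*(-20 + 768) = -63*748 = -47124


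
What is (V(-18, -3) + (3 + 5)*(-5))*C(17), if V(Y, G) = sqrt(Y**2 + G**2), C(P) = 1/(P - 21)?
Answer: 10 - 3*sqrt(37)/4 ≈ 5.4379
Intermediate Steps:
C(P) = 1/(-21 + P)
V(Y, G) = sqrt(G**2 + Y**2)
(V(-18, -3) + (3 + 5)*(-5))*C(17) = (sqrt((-3)**2 + (-18)**2) + (3 + 5)*(-5))/(-21 + 17) = (sqrt(9 + 324) + 8*(-5))/(-4) = (sqrt(333) - 40)*(-1/4) = (3*sqrt(37) - 40)*(-1/4) = (-40 + 3*sqrt(37))*(-1/4) = 10 - 3*sqrt(37)/4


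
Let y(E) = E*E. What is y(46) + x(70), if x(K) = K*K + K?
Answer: 7086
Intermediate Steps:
x(K) = K + K² (x(K) = K² + K = K + K²)
y(E) = E²
y(46) + x(70) = 46² + 70*(1 + 70) = 2116 + 70*71 = 2116 + 4970 = 7086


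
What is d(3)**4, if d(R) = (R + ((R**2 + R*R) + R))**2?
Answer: 110075314176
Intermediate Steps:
d(R) = (2*R + 2*R**2)**2 (d(R) = (R + ((R**2 + R**2) + R))**2 = (R + (2*R**2 + R))**2 = (R + (R + 2*R**2))**2 = (2*R + 2*R**2)**2)
d(3)**4 = (4*3**2*(1 + 3)**2)**4 = (4*9*4**2)**4 = (4*9*16)**4 = 576**4 = 110075314176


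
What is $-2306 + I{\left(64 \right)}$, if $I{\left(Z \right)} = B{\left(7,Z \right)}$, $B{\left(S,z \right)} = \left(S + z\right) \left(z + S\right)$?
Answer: $2735$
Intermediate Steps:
$B{\left(S,z \right)} = \left(S + z\right)^{2}$ ($B{\left(S,z \right)} = \left(S + z\right) \left(S + z\right) = \left(S + z\right)^{2}$)
$I{\left(Z \right)} = \left(7 + Z\right)^{2}$
$-2306 + I{\left(64 \right)} = -2306 + \left(7 + 64\right)^{2} = -2306 + 71^{2} = -2306 + 5041 = 2735$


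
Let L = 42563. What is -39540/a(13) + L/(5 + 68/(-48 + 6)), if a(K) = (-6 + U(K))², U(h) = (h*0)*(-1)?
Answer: 2447524/213 ≈ 11491.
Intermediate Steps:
U(h) = 0 (U(h) = 0*(-1) = 0)
a(K) = 36 (a(K) = (-6 + 0)² = (-6)² = 36)
-39540/a(13) + L/(5 + 68/(-48 + 6)) = -39540/36 + 42563/(5 + 68/(-48 + 6)) = -39540*1/36 + 42563/(5 + 68/(-42)) = -3295/3 + 42563/(5 - 1/42*68) = -3295/3 + 42563/(5 - 34/21) = -3295/3 + 42563/(71/21) = -3295/3 + 42563*(21/71) = -3295/3 + 893823/71 = 2447524/213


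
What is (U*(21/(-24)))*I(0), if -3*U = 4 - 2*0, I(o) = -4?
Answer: -14/3 ≈ -4.6667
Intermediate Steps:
U = -4/3 (U = -(4 - 2*0)/3 = -(4 + 0)/3 = -⅓*4 = -4/3 ≈ -1.3333)
(U*(21/(-24)))*I(0) = -28/(-24)*(-4) = -28*(-1)/24*(-4) = -4/3*(-7/8)*(-4) = (7/6)*(-4) = -14/3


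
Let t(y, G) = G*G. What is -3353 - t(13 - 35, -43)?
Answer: -5202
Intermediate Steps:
t(y, G) = G**2
-3353 - t(13 - 35, -43) = -3353 - 1*(-43)**2 = -3353 - 1*1849 = -3353 - 1849 = -5202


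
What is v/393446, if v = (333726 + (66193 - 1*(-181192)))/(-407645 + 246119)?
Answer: -581111/63551758596 ≈ -9.1439e-6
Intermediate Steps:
v = -581111/161526 (v = (333726 + (66193 + 181192))/(-161526) = (333726 + 247385)*(-1/161526) = 581111*(-1/161526) = -581111/161526 ≈ -3.5976)
v/393446 = -581111/161526/393446 = -581111/161526*1/393446 = -581111/63551758596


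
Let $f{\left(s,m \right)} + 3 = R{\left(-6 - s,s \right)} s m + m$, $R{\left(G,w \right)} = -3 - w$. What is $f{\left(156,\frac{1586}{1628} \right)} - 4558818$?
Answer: $- \frac{3730549073}{814} \approx -4.583 \cdot 10^{6}$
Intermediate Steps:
$f{\left(s,m \right)} = -3 + m + m s \left(-3 - s\right)$ ($f{\left(s,m \right)} = -3 + \left(\left(-3 - s\right) s m + m\right) = -3 + \left(s \left(-3 - s\right) m + m\right) = -3 + \left(m s \left(-3 - s\right) + m\right) = -3 + \left(m + m s \left(-3 - s\right)\right) = -3 + m + m s \left(-3 - s\right)$)
$f{\left(156,\frac{1586}{1628} \right)} - 4558818 = \left(-3 + \frac{1586}{1628} - \frac{1586}{1628} \cdot 156 \left(3 + 156\right)\right) - 4558818 = \left(-3 + 1586 \cdot \frac{1}{1628} - 1586 \cdot \frac{1}{1628} \cdot 156 \cdot 159\right) - 4558818 = \left(-3 + \frac{793}{814} - \frac{793}{814} \cdot 156 \cdot 159\right) - 4558818 = \left(-3 + \frac{793}{814} - \frac{9834786}{407}\right) - 4558818 = - \frac{19671221}{814} - 4558818 = - \frac{3730549073}{814}$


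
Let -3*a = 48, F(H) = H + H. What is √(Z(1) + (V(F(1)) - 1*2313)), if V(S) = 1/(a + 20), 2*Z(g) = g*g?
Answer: I*√9249/2 ≈ 48.086*I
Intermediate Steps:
F(H) = 2*H
a = -16 (a = -⅓*48 = -16)
Z(g) = g²/2 (Z(g) = (g*g)/2 = g²/2)
V(S) = ¼ (V(S) = 1/(-16 + 20) = 1/4 = ¼)
√(Z(1) + (V(F(1)) - 1*2313)) = √((½)*1² + (¼ - 1*2313)) = √((½)*1 + (¼ - 2313)) = √(½ - 9251/4) = √(-9249/4) = I*√9249/2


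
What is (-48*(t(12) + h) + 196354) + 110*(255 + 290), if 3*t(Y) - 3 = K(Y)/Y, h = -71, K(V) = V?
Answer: 259648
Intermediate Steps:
t(Y) = 4/3 (t(Y) = 1 + (Y/Y)/3 = 1 + (⅓)*1 = 1 + ⅓ = 4/3)
(-48*(t(12) + h) + 196354) + 110*(255 + 290) = (-48*(4/3 - 71) + 196354) + 110*(255 + 290) = (-48*(-209/3) + 196354) + 110*545 = (3344 + 196354) + 59950 = 199698 + 59950 = 259648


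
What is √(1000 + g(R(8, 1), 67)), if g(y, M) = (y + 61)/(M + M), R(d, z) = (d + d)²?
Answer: √17998478/134 ≈ 31.660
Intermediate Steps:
R(d, z) = 4*d² (R(d, z) = (2*d)² = 4*d²)
g(y, M) = (61 + y)/(2*M) (g(y, M) = (61 + y)/((2*M)) = (61 + y)*(1/(2*M)) = (61 + y)/(2*M))
√(1000 + g(R(8, 1), 67)) = √(1000 + (½)*(61 + 4*8²)/67) = √(1000 + (½)*(1/67)*(61 + 4*64)) = √(1000 + (½)*(1/67)*(61 + 256)) = √(1000 + (½)*(1/67)*317) = √(1000 + 317/134) = √(134317/134) = √17998478/134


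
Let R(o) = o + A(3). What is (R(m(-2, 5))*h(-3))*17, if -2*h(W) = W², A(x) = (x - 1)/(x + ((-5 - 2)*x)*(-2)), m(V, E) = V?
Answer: 748/5 ≈ 149.60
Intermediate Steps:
A(x) = (-1 + x)/(15*x) (A(x) = (-1 + x)/(x - 7*x*(-2)) = (-1 + x)/(x + 14*x) = (-1 + x)/((15*x)) = (-1 + x)*(1/(15*x)) = (-1 + x)/(15*x))
h(W) = -W²/2
R(o) = 2/45 + o (R(o) = o + (1/15)*(-1 + 3)/3 = o + (1/15)*(⅓)*2 = o + 2/45 = 2/45 + o)
(R(m(-2, 5))*h(-3))*17 = ((2/45 - 2)*(-½*(-3)²))*17 = -(-44)*9/45*17 = -88/45*(-9/2)*17 = (44/5)*17 = 748/5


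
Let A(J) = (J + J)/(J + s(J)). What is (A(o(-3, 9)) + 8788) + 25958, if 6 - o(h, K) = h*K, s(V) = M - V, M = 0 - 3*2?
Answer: 34735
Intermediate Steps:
M = -6 (M = 0 - 6 = -6)
s(V) = -6 - V
o(h, K) = 6 - K*h (o(h, K) = 6 - h*K = 6 - K*h)
A(J) = -J/3 (A(J) = (J + J)/(J + (-6 - J)) = (2*J)/(-6) = (2*J)*(-1/6) = -J/3)
(A(o(-3, 9)) + 8788) + 25958 = (-(6 - 1*9*(-3))/3 + 8788) + 25958 = (-(6 + 27)/3 + 8788) + 25958 = (-1/3*33 + 8788) + 25958 = (-11 + 8788) + 25958 = 8777 + 25958 = 34735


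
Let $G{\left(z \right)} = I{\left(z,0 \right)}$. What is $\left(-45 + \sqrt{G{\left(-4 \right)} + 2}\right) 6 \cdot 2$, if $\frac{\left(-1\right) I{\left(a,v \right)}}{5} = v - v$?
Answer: $-540 + 12 \sqrt{2} \approx -523.03$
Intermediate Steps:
$I{\left(a,v \right)} = 0$ ($I{\left(a,v \right)} = - 5 \left(v - v\right) = \left(-5\right) 0 = 0$)
$G{\left(z \right)} = 0$
$\left(-45 + \sqrt{G{\left(-4 \right)} + 2}\right) 6 \cdot 2 = \left(-45 + \sqrt{0 + 2}\right) 6 \cdot 2 = \left(-45 + \sqrt{2}\right) 12 = -540 + 12 \sqrt{2}$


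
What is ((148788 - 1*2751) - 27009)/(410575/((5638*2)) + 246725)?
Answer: 1342159728/2782481675 ≈ 0.48236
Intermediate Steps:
((148788 - 1*2751) - 27009)/(410575/((5638*2)) + 246725) = ((148788 - 2751) - 27009)/(410575/11276 + 246725) = (146037 - 27009)/(410575*(1/11276) + 246725) = 119028/(410575/11276 + 246725) = 119028/(2782481675/11276) = 119028*(11276/2782481675) = 1342159728/2782481675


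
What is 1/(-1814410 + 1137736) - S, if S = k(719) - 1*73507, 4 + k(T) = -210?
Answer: 49885083953/676674 ≈ 73721.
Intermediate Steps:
k(T) = -214 (k(T) = -4 - 210 = -214)
S = -73721 (S = -214 - 1*73507 = -214 - 73507 = -73721)
1/(-1814410 + 1137736) - S = 1/(-1814410 + 1137736) - 1*(-73721) = 1/(-676674) + 73721 = -1/676674 + 73721 = 49885083953/676674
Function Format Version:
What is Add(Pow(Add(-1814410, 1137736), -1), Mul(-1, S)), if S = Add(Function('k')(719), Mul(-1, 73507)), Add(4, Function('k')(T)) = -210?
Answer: Rational(49885083953, 676674) ≈ 73721.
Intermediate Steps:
Function('k')(T) = -214 (Function('k')(T) = Add(-4, -210) = -214)
S = -73721 (S = Add(-214, Mul(-1, 73507)) = Add(-214, -73507) = -73721)
Add(Pow(Add(-1814410, 1137736), -1), Mul(-1, S)) = Add(Pow(Add(-1814410, 1137736), -1), Mul(-1, -73721)) = Add(Pow(-676674, -1), 73721) = Add(Rational(-1, 676674), 73721) = Rational(49885083953, 676674)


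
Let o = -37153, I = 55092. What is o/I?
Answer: -37153/55092 ≈ -0.67438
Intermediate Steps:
o/I = -37153/55092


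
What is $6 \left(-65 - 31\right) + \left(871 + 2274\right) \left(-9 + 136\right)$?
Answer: $398839$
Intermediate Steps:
$6 \left(-65 - 31\right) + \left(871 + 2274\right) \left(-9 + 136\right) = 6 \left(-65 - 31\right) + 3145 \cdot 127 = 6 \left(-96\right) + 399415 = -576 + 399415 = 398839$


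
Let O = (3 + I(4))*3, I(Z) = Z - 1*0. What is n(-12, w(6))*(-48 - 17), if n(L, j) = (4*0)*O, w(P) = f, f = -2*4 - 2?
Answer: 0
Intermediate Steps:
f = -10 (f = -8 - 2 = -10)
w(P) = -10
I(Z) = Z (I(Z) = Z + 0 = Z)
O = 21 (O = (3 + 4)*3 = 7*3 = 21)
n(L, j) = 0 (n(L, j) = (4*0)*21 = 0*21 = 0)
n(-12, w(6))*(-48 - 17) = 0*(-48 - 17) = 0*(-65) = 0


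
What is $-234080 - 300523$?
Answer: $-534603$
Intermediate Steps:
$-234080 - 300523 = -534603$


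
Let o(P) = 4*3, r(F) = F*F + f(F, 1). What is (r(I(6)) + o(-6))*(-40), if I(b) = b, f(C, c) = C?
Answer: -2160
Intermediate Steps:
r(F) = F + F² (r(F) = F*F + F = F² + F = F + F²)
o(P) = 12
(r(I(6)) + o(-6))*(-40) = (6*(1 + 6) + 12)*(-40) = (6*7 + 12)*(-40) = (42 + 12)*(-40) = 54*(-40) = -2160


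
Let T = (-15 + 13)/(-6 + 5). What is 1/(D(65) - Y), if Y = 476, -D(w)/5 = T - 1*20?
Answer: -1/386 ≈ -0.0025907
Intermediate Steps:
T = 2 (T = -2/(-1) = -2*(-1) = 2)
D(w) = 90 (D(w) = -5*(2 - 1*20) = -5*(2 - 20) = -5*(-18) = 90)
1/(D(65) - Y) = 1/(90 - 1*476) = 1/(90 - 476) = 1/(-386) = -1/386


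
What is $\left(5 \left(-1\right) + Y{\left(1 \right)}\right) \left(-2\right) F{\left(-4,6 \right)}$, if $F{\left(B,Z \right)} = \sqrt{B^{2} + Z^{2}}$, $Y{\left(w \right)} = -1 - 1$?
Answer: $28 \sqrt{13} \approx 100.96$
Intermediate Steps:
$Y{\left(w \right)} = -2$ ($Y{\left(w \right)} = -1 - 1 = -2$)
$\left(5 \left(-1\right) + Y{\left(1 \right)}\right) \left(-2\right) F{\left(-4,6 \right)} = \left(5 \left(-1\right) - 2\right) \left(-2\right) \sqrt{\left(-4\right)^{2} + 6^{2}} = \left(-5 - 2\right) \left(-2\right) \sqrt{16 + 36} = \left(-7\right) \left(-2\right) \sqrt{52} = 14 \cdot 2 \sqrt{13} = 28 \sqrt{13}$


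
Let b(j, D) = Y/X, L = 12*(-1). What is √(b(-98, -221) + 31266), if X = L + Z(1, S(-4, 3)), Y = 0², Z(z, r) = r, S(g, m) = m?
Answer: 9*√386 ≈ 176.82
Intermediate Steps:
Y = 0
L = -12
X = -9 (X = -12 + 3 = -9)
b(j, D) = 0 (b(j, D) = 0/(-9) = 0*(-⅑) = 0)
√(b(-98, -221) + 31266) = √(0 + 31266) = √31266 = 9*√386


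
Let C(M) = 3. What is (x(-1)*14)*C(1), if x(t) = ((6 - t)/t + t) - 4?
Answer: -504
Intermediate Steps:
x(t) = -4 + t + (6 - t)/t (x(t) = ((6 - t)/t + t) - 4 = (t + (6 - t)/t) - 4 = -4 + t + (6 - t)/t)
(x(-1)*14)*C(1) = ((-5 - 1 + 6/(-1))*14)*3 = ((-5 - 1 + 6*(-1))*14)*3 = ((-5 - 1 - 6)*14)*3 = -12*14*3 = -168*3 = -504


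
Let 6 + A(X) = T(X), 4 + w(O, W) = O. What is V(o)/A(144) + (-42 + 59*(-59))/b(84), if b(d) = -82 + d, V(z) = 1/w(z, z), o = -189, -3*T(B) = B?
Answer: -9179176/5211 ≈ -1761.5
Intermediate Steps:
T(B) = -B/3
w(O, W) = -4 + O
A(X) = -6 - X/3
V(z) = 1/(-4 + z)
V(o)/A(144) + (-42 + 59*(-59))/b(84) = 1/((-4 - 189)*(-6 - ⅓*144)) + (-42 + 59*(-59))/(-82 + 84) = 1/((-193)*(-6 - 48)) + (-42 - 3481)/2 = -1/193/(-54) - 3523*½ = -1/193*(-1/54) - 3523/2 = 1/10422 - 3523/2 = -9179176/5211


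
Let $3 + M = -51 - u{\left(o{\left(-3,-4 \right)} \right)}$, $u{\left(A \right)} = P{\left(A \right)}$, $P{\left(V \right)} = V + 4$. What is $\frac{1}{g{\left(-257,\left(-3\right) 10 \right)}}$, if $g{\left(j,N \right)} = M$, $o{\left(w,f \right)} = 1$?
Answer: $- \frac{1}{59} \approx -0.016949$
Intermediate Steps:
$P{\left(V \right)} = 4 + V$
$u{\left(A \right)} = 4 + A$
$M = -59$ ($M = -3 - 56 = -59$)
$g{\left(j,N \right)} = -59$
$\frac{1}{g{\left(-257,\left(-3\right) 10 \right)}} = \frac{1}{-59} = - \frac{1}{59}$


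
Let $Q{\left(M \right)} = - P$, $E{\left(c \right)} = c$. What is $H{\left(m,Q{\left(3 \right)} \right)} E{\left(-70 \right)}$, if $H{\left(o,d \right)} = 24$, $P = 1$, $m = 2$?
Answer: $-1680$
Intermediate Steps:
$Q{\left(M \right)} = -1$ ($Q{\left(M \right)} = \left(-1\right) 1 = -1$)
$H{\left(m,Q{\left(3 \right)} \right)} E{\left(-70 \right)} = 24 \left(-70\right) = -1680$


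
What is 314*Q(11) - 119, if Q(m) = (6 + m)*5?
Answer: 26571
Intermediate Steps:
Q(m) = 30 + 5*m
314*Q(11) - 119 = 314*(30 + 5*11) - 119 = 314*(30 + 55) - 119 = 314*85 - 119 = 26690 - 119 = 26571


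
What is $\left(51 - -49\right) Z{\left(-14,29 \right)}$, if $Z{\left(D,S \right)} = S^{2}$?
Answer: $84100$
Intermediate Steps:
$\left(51 - -49\right) Z{\left(-14,29 \right)} = \left(51 - -49\right) 29^{2} = \left(51 + 49\right) 841 = 100 \cdot 841 = 84100$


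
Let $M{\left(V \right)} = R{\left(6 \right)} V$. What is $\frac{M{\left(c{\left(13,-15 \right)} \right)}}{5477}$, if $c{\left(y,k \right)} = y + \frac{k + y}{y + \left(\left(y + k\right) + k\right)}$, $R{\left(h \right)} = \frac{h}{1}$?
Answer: $\frac{81}{5477} \approx 0.014789$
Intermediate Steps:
$R{\left(h \right)} = h$ ($R{\left(h \right)} = h 1 = h$)
$c{\left(y,k \right)} = y + \frac{k + y}{2 k + 2 y}$ ($c{\left(y,k \right)} = y + \frac{k + y}{y + \left(\left(k + y\right) + k\right)} = y + \frac{k + y}{y + \left(y + 2 k\right)} = y + \frac{k + y}{2 k + 2 y}$)
$M{\left(V \right)} = 6 V$
$\frac{M{\left(c{\left(13,-15 \right)} \right)}}{5477} = \frac{6 \left(\frac{1}{2} + 13\right)}{5477} = 6 \cdot \frac{27}{2} \cdot \frac{1}{5477} = 81 \cdot \frac{1}{5477} = \frac{81}{5477}$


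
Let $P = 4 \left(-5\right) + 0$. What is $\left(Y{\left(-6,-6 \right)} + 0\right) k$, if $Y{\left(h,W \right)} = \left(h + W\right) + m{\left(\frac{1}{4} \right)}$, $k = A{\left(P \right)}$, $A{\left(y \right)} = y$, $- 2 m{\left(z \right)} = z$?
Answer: $\frac{485}{2} \approx 242.5$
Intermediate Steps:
$m{\left(z \right)} = - \frac{z}{2}$
$P = -20$ ($P = -20 + 0 = -20$)
$k = -20$
$Y{\left(h,W \right)} = - \frac{1}{8} + W + h$ ($Y{\left(h,W \right)} = \left(h + W\right) - \frac{1}{2 \cdot 4} = \left(W + h\right) - \frac{1}{8} = - \frac{1}{8} + W + h$)
$\left(Y{\left(-6,-6 \right)} + 0\right) k = \left(\left(- \frac{1}{8} - 6 - 6\right) + 0\right) \left(-20\right) = \left(- \frac{97}{8} + 0\right) \left(-20\right) = \left(- \frac{97}{8}\right) \left(-20\right) = \frac{485}{2}$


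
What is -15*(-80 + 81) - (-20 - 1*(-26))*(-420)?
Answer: 2505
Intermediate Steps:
-15*(-80 + 81) - (-20 - 1*(-26))*(-420) = -15*1 - (-20 + 26)*(-420) = -15 - 6*(-420) = -15 - 1*(-2520) = -15 + 2520 = 2505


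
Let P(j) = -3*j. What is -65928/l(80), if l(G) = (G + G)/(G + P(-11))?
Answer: -931233/20 ≈ -46562.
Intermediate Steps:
l(G) = 2*G/(33 + G) (l(G) = (G + G)/(G - 3*(-11)) = (2*G)/(G + 33) = (2*G)/(33 + G) = 2*G/(33 + G))
-65928/l(80) = -65928/(2*80/(33 + 80)) = -65928/(2*80/113) = -65928/(2*80*(1/113)) = -65928/160/113 = -65928*113/160 = -931233/20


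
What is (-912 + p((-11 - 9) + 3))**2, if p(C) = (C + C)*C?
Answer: 111556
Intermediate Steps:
p(C) = 2*C**2 (p(C) = (2*C)*C = 2*C**2)
(-912 + p((-11 - 9) + 3))**2 = (-912 + 2*((-11 - 9) + 3)**2)**2 = (-912 + 2*(-20 + 3)**2)**2 = (-912 + 2*(-17)**2)**2 = (-912 + 2*289)**2 = (-912 + 578)**2 = (-334)**2 = 111556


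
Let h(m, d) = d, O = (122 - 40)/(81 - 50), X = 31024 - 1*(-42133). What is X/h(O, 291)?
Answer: 73157/291 ≈ 251.40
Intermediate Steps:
X = 73157 (X = 31024 + 42133 = 73157)
O = 82/31 ≈ 2.6452
X/h(O, 291) = 73157/291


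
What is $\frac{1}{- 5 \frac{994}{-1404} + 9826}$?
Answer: $\frac{702}{6900337} \approx 0.00010173$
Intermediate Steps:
$\frac{1}{- 5 \frac{994}{-1404} + 9826} = \frac{1}{- 5 \cdot 994 \left(- \frac{1}{1404}\right) + 9826} = \frac{1}{\left(-5\right) \left(- \frac{497}{702}\right) + 9826} = \frac{1}{\frac{2485}{702} + 9826} = \frac{1}{\frac{6900337}{702}} = \frac{702}{6900337}$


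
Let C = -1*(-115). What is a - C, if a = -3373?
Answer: -3488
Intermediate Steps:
C = 115
a - C = -3373 - 1*115 = -3373 - 115 = -3488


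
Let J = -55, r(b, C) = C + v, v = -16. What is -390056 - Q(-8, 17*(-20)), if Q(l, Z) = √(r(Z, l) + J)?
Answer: -390056 - I*√79 ≈ -3.9006e+5 - 8.8882*I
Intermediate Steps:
r(b, C) = -16 + C (r(b, C) = C - 16 = -16 + C)
Q(l, Z) = √(-71 + l) (Q(l, Z) = √((-16 + l) - 55) = √(-71 + l))
-390056 - Q(-8, 17*(-20)) = -390056 - √(-71 - 8) = -390056 - √(-79) = -390056 - I*√79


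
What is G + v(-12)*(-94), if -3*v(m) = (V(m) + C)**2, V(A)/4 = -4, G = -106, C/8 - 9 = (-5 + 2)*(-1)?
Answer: 601282/3 ≈ 2.0043e+5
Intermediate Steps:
C = 96 (C = 72 + 8*((-5 + 2)*(-1)) = 72 + 8*(-3*(-1)) = 72 + 8*3 = 72 + 24 = 96)
V(A) = -16 (V(A) = 4*(-4) = -16)
v(m) = -6400/3 (v(m) = -(-16 + 96)**2/3 = -1/3*80**2 = -1/3*6400 = -6400/3)
G + v(-12)*(-94) = -106 - 6400/3*(-94) = -106 + 601600/3 = 601282/3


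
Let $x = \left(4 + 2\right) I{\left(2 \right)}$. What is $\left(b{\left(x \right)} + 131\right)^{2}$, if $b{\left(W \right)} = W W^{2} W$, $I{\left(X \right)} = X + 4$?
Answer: $2821549984009$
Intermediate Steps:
$I{\left(X \right)} = 4 + X$
$x = 36$ ($x = \left(4 + 2\right) \left(4 + 2\right) = 6 \cdot 6 = 36$)
$b{\left(W \right)} = W^{4}$ ($b{\left(W \right)} = W^{3} W = W^{4}$)
$\left(b{\left(x \right)} + 131\right)^{2} = \left(36^{4} + 131\right)^{2} = \left(1679616 + 131\right)^{2} = 1679747^{2} = 2821549984009$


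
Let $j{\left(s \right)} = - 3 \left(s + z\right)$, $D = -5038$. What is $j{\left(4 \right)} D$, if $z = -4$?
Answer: $0$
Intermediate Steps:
$j{\left(s \right)} = 12 - 3 s$ ($j{\left(s \right)} = - 3 \left(s - 4\right) = - 3 \left(-4 + s\right) = 12 - 3 s$)
$j{\left(4 \right)} D = \left(12 - 12\right) \left(-5038\right) = 0 \left(-5038\right) = 0$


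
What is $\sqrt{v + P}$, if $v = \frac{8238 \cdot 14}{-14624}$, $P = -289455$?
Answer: $\frac{327 i \sqrt{9045858}}{1828} \approx 538.02 i$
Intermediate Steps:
$v = - \frac{28833}{3656}$ ($v = 115332 \left(- \frac{1}{14624}\right) = - \frac{28833}{3656} \approx -7.8865$)
$\sqrt{v + P} = \sqrt{- \frac{28833}{3656} - 289455} = \sqrt{- \frac{1058276313}{3656}} = \frac{327 i \sqrt{9045858}}{1828}$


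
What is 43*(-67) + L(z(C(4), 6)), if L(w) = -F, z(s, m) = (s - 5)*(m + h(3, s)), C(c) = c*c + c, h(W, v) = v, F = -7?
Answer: -2874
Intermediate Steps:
C(c) = c + c² (C(c) = c² + c = c + c²)
z(s, m) = (-5 + s)*(m + s) (z(s, m) = (s - 5)*(m + s) = (-5 + s)*(m + s))
L(w) = 7 (L(w) = -1*(-7) = 7)
43*(-67) + L(z(C(4), 6)) = 43*(-67) + 7 = -2881 + 7 = -2874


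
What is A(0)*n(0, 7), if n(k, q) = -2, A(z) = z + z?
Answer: 0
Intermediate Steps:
A(z) = 2*z
A(0)*n(0, 7) = (2*0)*(-2) = 0*(-2) = 0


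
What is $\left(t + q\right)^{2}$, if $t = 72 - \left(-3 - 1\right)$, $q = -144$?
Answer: $4624$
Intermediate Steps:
$t = 76$ ($t = 72 - -4 = 72 + 4 = 76$)
$\left(t + q\right)^{2} = \left(76 - 144\right)^{2} = \left(-68\right)^{2} = 4624$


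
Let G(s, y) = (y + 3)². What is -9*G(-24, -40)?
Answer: -12321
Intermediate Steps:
G(s, y) = (3 + y)²
-9*G(-24, -40) = -9*(3 - 40)² = -9*(-37)² = -9*1369 = -12321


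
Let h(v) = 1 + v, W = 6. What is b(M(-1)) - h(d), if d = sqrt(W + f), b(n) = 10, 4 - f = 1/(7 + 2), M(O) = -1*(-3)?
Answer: 9 - sqrt(89)/3 ≈ 5.8553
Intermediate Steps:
M(O) = 3
f = 35/9 (f = 4 - 1/(7 + 2) = 4 - 1/9 = 35/9 ≈ 3.8889)
d = sqrt(89)/3 (d = sqrt(6 + 35/9) = sqrt(89/9) = sqrt(89)/3 ≈ 3.1447)
b(M(-1)) - h(d) = 10 - (1 + sqrt(89)/3) = 10 + (-1 - sqrt(89)/3) = 9 - sqrt(89)/3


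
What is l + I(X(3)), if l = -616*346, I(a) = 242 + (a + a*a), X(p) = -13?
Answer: -212738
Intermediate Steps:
I(a) = 242 + a + a² (I(a) = 242 + (a + a²) = 242 + a + a²)
l = -213136
l + I(X(3)) = -213136 + (242 - 13 + (-13)²) = -213136 + (242 - 13 + 169) = -213136 + 398 = -212738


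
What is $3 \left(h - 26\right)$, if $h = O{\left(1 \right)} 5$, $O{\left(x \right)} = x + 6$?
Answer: $27$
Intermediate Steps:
$O{\left(x \right)} = 6 + x$
$h = 35$ ($h = \left(6 + 1\right) 5 = 7 \cdot 5 = 35$)
$3 \left(h - 26\right) = 3 \left(35 - 26\right) = 3 \cdot 9 = 27$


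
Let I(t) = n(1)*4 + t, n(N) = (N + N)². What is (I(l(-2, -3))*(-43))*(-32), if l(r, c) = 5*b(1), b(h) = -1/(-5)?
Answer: 23392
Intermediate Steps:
b(h) = ⅕ (b(h) = -1*(-⅕) = ⅕)
l(r, c) = 1 (l(r, c) = 5*(⅕) = 1)
n(N) = 4*N² (n(N) = (2*N)² = 4*N²)
I(t) = 16 + t (I(t) = (4*1²)*4 + t = (4*1)*4 + t = 4*4 + t = 16 + t)
(I(l(-2, -3))*(-43))*(-32) = ((16 + 1)*(-43))*(-32) = (17*(-43))*(-32) = -731*(-32) = 23392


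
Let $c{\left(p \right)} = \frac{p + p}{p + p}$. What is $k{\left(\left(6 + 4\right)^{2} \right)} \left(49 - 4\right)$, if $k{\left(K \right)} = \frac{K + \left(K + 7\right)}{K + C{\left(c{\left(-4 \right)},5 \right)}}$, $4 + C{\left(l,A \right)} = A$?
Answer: $\frac{9315}{101} \approx 92.228$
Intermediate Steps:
$c{\left(p \right)} = 1$ ($c{\left(p \right)} = \frac{2 p}{2 p} = 2 p \frac{1}{2 p} = 1$)
$C{\left(l,A \right)} = -4 + A$
$k{\left(K \right)} = \frac{7 + 2 K}{1 + K}$ ($k{\left(K \right)} = \frac{K + \left(K + 7\right)}{K + \left(-4 + 5\right)} = \frac{K + \left(7 + K\right)}{K + 1} = \frac{7 + 2 K}{1 + K}$)
$k{\left(\left(6 + 4\right)^{2} \right)} \left(49 - 4\right) = \frac{7 + 2 \left(6 + 4\right)^{2}}{1 + \left(6 + 4\right)^{2}} \left(49 - 4\right) = \frac{7 + 2 \cdot 10^{2}}{1 + 10^{2}} \cdot 45 = \frac{7 + 2 \cdot 100}{1 + 100} \cdot 45 = \frac{7 + 200}{101} \cdot 45 = \frac{1}{101} \cdot 207 \cdot 45 = \frac{207}{101} \cdot 45 = \frac{9315}{101}$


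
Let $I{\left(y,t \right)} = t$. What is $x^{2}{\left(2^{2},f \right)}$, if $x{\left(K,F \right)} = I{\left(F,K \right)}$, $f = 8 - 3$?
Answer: $16$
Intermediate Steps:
$f = 5$
$x{\left(K,F \right)} = K$
$x^{2}{\left(2^{2},f \right)} = \left(2^{2}\right)^{2} = 4^{2} = 16$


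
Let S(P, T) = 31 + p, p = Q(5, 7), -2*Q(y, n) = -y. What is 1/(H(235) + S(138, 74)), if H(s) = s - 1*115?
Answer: 2/307 ≈ 0.0065147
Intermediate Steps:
H(s) = -115 + s (H(s) = s - 115 = -115 + s)
Q(y, n) = y/2 (Q(y, n) = -(-1)*y/2 = y/2)
p = 5/2 (p = (1/2)*5 = 5/2 ≈ 2.5000)
S(P, T) = 67/2 (S(P, T) = 31 + 5/2 = 67/2)
1/(H(235) + S(138, 74)) = 1/((-115 + 235) + 67/2) = 1/(120 + 67/2) = 1/(307/2) = 2/307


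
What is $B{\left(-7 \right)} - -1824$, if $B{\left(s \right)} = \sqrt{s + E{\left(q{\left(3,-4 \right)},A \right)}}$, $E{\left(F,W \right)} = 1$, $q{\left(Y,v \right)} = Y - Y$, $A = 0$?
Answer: $1824 + i \sqrt{6} \approx 1824.0 + 2.4495 i$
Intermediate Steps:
$q{\left(Y,v \right)} = 0$
$B{\left(s \right)} = \sqrt{1 + s}$ ($B{\left(s \right)} = \sqrt{s + 1} = \sqrt{1 + s}$)
$B{\left(-7 \right)} - -1824 = \sqrt{1 - 7} - -1824 = \sqrt{-6} + 1824 = i \sqrt{6} + 1824 = 1824 + i \sqrt{6}$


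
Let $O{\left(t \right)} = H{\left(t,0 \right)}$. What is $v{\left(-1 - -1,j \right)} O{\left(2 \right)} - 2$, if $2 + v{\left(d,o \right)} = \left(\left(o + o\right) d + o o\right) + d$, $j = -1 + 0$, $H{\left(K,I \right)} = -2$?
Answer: $0$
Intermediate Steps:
$O{\left(t \right)} = -2$
$j = -1$
$v{\left(d,o \right)} = -2 + d + o^{2} + 2 d o$ ($v{\left(d,o \right)} = -2 + \left(\left(\left(o + o\right) d + o o\right) + d\right) = -2 + \left(\left(2 o d + o^{2}\right) + d\right) = -2 + \left(\left(2 d o + o^{2}\right) + d\right) = -2 + \left(\left(o^{2} + 2 d o\right) + d\right) = -2 + \left(d + o^{2} + 2 d o\right) = -2 + d + o^{2} + 2 d o$)
$v{\left(-1 - -1,j \right)} O{\left(2 \right)} - 2 = \left(-2 - 0 + \left(-1\right)^{2} + 2 \left(-1 - -1\right) \left(-1\right)\right) \left(-2\right) - 2 = \left(-2 + \left(-1 + 1\right) + 1 + 2 \left(-1 + 1\right) \left(-1\right)\right) \left(-2\right) - 2 = \left(-2 + 0 + 1 + 2 \cdot 0 \left(-1\right)\right) \left(-2\right) - 2 = \left(-2 + 0 + 1 + 0\right) \left(-2\right) - 2 = \left(-1\right) \left(-2\right) - 2 = 2 - 2 = 0$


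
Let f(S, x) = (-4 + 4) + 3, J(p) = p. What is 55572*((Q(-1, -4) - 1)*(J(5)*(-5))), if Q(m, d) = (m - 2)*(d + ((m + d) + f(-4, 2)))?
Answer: -23618100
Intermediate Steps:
f(S, x) = 3 (f(S, x) = 0 + 3 = 3)
Q(m, d) = (-2 + m)*(3 + m + 2*d) (Q(m, d) = (m - 2)*(d + ((m + d) + 3)) = (-2 + m)*(d + ((d + m) + 3)) = (-2 + m)*(d + (3 + d + m)) = (-2 + m)*(3 + m + 2*d))
55572*((Q(-1, -4) - 1)*(J(5)*(-5))) = 55572*(((-6 - 1 + (-1)² - 4*(-4) + 2*(-4)*(-1)) - 1)*(5*(-5))) = 55572*(((-6 - 1 + 1 + 16 + 8) - 1)*(-25)) = 55572*((18 - 1)*(-25)) = 55572*(17*(-25)) = 55572*(-425) = -23618100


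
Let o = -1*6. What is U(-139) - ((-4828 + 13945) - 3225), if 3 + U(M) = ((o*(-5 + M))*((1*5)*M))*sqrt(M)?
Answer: -5895 - 600480*I*sqrt(139) ≈ -5895.0 - 7.0796e+6*I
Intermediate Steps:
o = -6
U(M) = -3 + 5*M**(3/2)*(30 - 6*M) (U(M) = -3 + ((-6*(-5 + M))*((1*5)*M))*sqrt(M) = -3 + ((30 - 6*M)*(5*M))*sqrt(M) = -3 + (5*M*(30 - 6*M))*sqrt(M) = -3 + 5*M**(3/2)*(30 - 6*M))
U(-139) - ((-4828 + 13945) - 3225) = (-3 - 579630*I*sqrt(139) + 150*(-139)**(3/2)) - ((-4828 + 13945) - 3225) = (-3 - 579630*I*sqrt(139) + 150*(-139*I*sqrt(139))) - (9117 - 3225) = (-3 - 579630*I*sqrt(139) - 20850*I*sqrt(139)) - 1*5892 = (-3 - 600480*I*sqrt(139)) - 5892 = -5895 - 600480*I*sqrt(139)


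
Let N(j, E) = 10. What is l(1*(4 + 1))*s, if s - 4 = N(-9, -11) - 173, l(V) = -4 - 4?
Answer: 1272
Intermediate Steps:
l(V) = -8
s = -159 (s = 4 + (10 - 173) = 4 - 163 = -159)
l(1*(4 + 1))*s = -8*(-159) = 1272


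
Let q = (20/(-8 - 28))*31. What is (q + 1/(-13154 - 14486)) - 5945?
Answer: -1483162409/248760 ≈ -5962.2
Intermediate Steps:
q = -155/9 (q = (20/(-36))*31 = (20*(-1/36))*31 = -5/9*31 = -155/9 ≈ -17.222)
(q + 1/(-13154 - 14486)) - 5945 = (-155/9 + 1/(-13154 - 14486)) - 5945 = (-155/9 + 1/(-27640)) - 5945 = (-155/9 - 1/27640) - 5945 = -4284209/248760 - 5945 = -1483162409/248760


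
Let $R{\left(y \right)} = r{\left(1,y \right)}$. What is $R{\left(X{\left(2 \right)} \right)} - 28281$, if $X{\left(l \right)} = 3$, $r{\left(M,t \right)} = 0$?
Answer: $-28281$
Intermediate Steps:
$R{\left(y \right)} = 0$
$R{\left(X{\left(2 \right)} \right)} - 28281 = 0 - 28281 = -28281$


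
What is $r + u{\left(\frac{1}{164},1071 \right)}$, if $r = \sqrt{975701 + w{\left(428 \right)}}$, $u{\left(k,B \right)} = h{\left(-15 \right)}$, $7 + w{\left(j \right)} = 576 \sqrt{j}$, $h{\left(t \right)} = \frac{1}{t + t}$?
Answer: $- \frac{1}{30} + \sqrt{975694 + 1152 \sqrt{107}} \approx 993.75$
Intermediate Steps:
$h{\left(t \right)} = \frac{1}{2 t}$
$w{\left(j \right)} = -7 + 576 \sqrt{j}$
$u{\left(k,B \right)} = - \frac{1}{30}$ ($u{\left(k,B \right)} = \frac{1}{2 \left(-15\right)} = \frac{1}{2} \left(- \frac{1}{15}\right) = - \frac{1}{30}$)
$r = \sqrt{975694 + 1152 \sqrt{107}}$ ($r = \sqrt{975701 - \left(7 - 576 \sqrt{428}\right)} = \sqrt{975701 - \left(7 - 576 \cdot 2 \sqrt{107}\right)} = \sqrt{975701 - \left(7 - 1152 \sqrt{107}\right)} = \sqrt{975694 + 1152 \sqrt{107}} \approx 993.79$)
$r + u{\left(\frac{1}{164},1071 \right)} = \sqrt{975694 + 1152 \sqrt{107}} - \frac{1}{30} = - \frac{1}{30} + \sqrt{975694 + 1152 \sqrt{107}}$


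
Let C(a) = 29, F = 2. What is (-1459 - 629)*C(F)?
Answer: -60552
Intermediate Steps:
(-1459 - 629)*C(F) = (-1459 - 629)*29 = -2088*29 = -60552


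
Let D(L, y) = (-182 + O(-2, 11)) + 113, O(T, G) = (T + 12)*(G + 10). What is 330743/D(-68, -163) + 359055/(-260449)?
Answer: 86091056852/36723309 ≈ 2344.3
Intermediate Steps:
O(T, G) = (10 + G)*(12 + T) (O(T, G) = (12 + T)*(10 + G) = (10 + G)*(12 + T))
D(L, y) = 141 (D(L, y) = (-182 + (120 + 10*(-2) + 12*11 + 11*(-2))) + 113 = (-182 + (120 - 20 + 132 - 22)) + 113 = (-182 + 210) + 113 = 28 + 113 = 141)
330743/D(-68, -163) + 359055/(-260449) = 330743/141 + 359055/(-260449) = 330743*(1/141) + 359055*(-1/260449) = 330743/141 - 359055/260449 = 86091056852/36723309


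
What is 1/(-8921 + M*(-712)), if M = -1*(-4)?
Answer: -1/11769 ≈ -8.4969e-5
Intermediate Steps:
M = 4
1/(-8921 + M*(-712)) = 1/(-8921 + 4*(-712)) = 1/(-8921 - 2848) = 1/(-11769) = -1/11769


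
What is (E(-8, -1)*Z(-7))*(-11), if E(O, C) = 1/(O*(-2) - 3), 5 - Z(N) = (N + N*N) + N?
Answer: 330/13 ≈ 25.385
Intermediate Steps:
Z(N) = 5 - N² - 2*N (Z(N) = 5 - ((N + N*N) + N) = 5 - ((N + N²) + N) = 5 - (N² + 2*N) = 5 + (-N² - 2*N) = 5 - N² - 2*N)
E(O, C) = 1/(-3 - 2*O) (E(O, C) = 1/(-2*O - 3) = 1/(-3 - 2*O))
(E(-8, -1)*Z(-7))*(-11) = ((-1/(3 + 2*(-8)))*(5 - 1*(-7)² - 2*(-7)))*(-11) = ((-1/(3 - 16))*(5 - 1*49 + 14))*(-11) = ((-1/(-13))*(5 - 49 + 14))*(-11) = (-1*(-1/13)*(-30))*(-11) = ((1/13)*(-30))*(-11) = -30/13*(-11) = 330/13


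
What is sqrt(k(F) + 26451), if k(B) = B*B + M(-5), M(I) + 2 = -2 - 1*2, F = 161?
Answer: sqrt(52366) ≈ 228.84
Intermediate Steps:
M(I) = -6 (M(I) = -2 + (-2 - 1*2) = -2 + (-2 - 2) = -2 - 4 = -6)
k(B) = -6 + B**2 (k(B) = B*B - 6 = B**2 - 6 = -6 + B**2)
sqrt(k(F) + 26451) = sqrt((-6 + 161**2) + 26451) = sqrt((-6 + 25921) + 26451) = sqrt(25915 + 26451) = sqrt(52366)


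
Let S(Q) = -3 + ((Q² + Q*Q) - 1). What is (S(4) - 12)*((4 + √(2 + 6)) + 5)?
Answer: 144 + 32*√2 ≈ 189.25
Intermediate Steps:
S(Q) = -4 + 2*Q² (S(Q) = -3 + ((Q² + Q²) - 1) = -3 + (2*Q² - 1) = -3 + (-1 + 2*Q²) = -4 + 2*Q²)
(S(4) - 12)*((4 + √(2 + 6)) + 5) = ((-4 + 2*4²) - 12)*((4 + √(2 + 6)) + 5) = ((-4 + 2*16) - 12)*((4 + √8) + 5) = ((-4 + 32) - 12)*((4 + 2*√2) + 5) = (28 - 12)*(9 + 2*√2) = 16*(9 + 2*√2) = 144 + 32*√2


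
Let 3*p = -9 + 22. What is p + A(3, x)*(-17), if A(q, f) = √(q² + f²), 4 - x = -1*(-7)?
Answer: 13/3 - 51*√2 ≈ -67.792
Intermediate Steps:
x = -3 (x = 4 - (-1)*(-7) = 4 - 1*7 = 4 - 7 = -3)
A(q, f) = √(f² + q²)
p = 13/3 (p = (-9 + 22)/3 = (⅓)*13 = 13/3 ≈ 4.3333)
p + A(3, x)*(-17) = 13/3 + √((-3)² + 3²)*(-17) = 13/3 + √(9 + 9)*(-17) = 13/3 + √18*(-17) = 13/3 + (3*√2)*(-17) = 13/3 - 51*√2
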